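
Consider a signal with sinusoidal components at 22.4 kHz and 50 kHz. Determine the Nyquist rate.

Highest-frequency component: 50 kHz.
Nyquist rate = 2 × 50 kHz = 100 kHz.

100 kHz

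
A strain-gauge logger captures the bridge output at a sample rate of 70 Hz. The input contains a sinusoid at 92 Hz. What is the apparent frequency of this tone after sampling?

22 Hz

92 Hz mod fs = 22 Hz.
22 Hz ≤ fs/2 = 35 Hz, appears at 22 Hz.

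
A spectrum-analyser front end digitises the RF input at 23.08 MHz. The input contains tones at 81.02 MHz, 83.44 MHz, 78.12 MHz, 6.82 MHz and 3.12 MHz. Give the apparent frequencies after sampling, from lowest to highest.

3.12 MHz, 6.82 MHz, 8.88 MHz, 11.3 MHz

fs/2 = 11.54 MHz.
81.02 MHz mod fs = 11.78 MHz.
11.78 MHz > fs/2 = 11.54 MHz, folds to fs − 11.78 MHz = 11.3 MHz.
83.44 MHz mod fs = 14.2 MHz.
14.2 MHz > fs/2 = 11.54 MHz, folds to fs − 14.2 MHz = 8.88 MHz.
78.12 MHz mod fs = 8.88 MHz.
8.88 MHz ≤ fs/2 = 11.54 MHz, appears at 8.88 MHz.
6.82 MHz ≤ fs/2 = 11.54 MHz, passes unchanged.
3.12 MHz ≤ fs/2 = 11.54 MHz, passes unchanged.
Distinct values: {3.12 MHz, 6.82 MHz, 8.88 MHz, 11.3 MHz}.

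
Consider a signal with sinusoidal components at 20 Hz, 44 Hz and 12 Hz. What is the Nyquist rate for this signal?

Highest-frequency component: 44 Hz.
Nyquist rate = 2 × 44 Hz = 88 Hz.

88 Hz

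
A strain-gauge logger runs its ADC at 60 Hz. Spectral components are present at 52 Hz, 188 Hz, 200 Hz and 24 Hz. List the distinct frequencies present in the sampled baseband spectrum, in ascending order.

8 Hz, 20 Hz, 24 Hz

fs/2 = 30 Hz.
52 Hz > fs/2 = 30 Hz, folds to fs − 52 Hz = 8 Hz.
188 Hz mod fs = 8 Hz.
8 Hz ≤ fs/2 = 30 Hz, appears at 8 Hz.
200 Hz mod fs = 20 Hz.
20 Hz ≤ fs/2 = 30 Hz, appears at 20 Hz.
24 Hz ≤ fs/2 = 30 Hz, passes unchanged.
Distinct values: {8 Hz, 20 Hz, 24 Hz}.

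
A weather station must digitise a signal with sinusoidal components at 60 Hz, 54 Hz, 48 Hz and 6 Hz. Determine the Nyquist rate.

120 Hz

Highest-frequency component: 60 Hz.
Nyquist rate = 2 × 60 Hz = 120 Hz.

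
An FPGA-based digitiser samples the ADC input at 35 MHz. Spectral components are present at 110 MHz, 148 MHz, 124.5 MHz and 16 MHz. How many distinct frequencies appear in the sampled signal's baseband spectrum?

4

fs/2 = 17.5 MHz.
110 MHz mod fs = 5 MHz.
5 MHz ≤ fs/2 = 17.5 MHz, appears at 5 MHz.
148 MHz mod fs = 8 MHz.
8 MHz ≤ fs/2 = 17.5 MHz, appears at 8 MHz.
124.5 MHz mod fs = 19.5 MHz.
19.5 MHz > fs/2 = 17.5 MHz, folds to fs − 19.5 MHz = 15.5 MHz.
16 MHz ≤ fs/2 = 17.5 MHz, passes unchanged.
Distinct values: {5 MHz, 8 MHz, 15.5 MHz, 16 MHz} → 4.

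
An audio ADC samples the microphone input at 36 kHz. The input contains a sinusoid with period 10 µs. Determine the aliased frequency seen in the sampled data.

8 kHz

T = 10 µs → f = 1/T = 100 kHz.
100 kHz mod fs = 28 kHz.
28 kHz > fs/2 = 18 kHz, folds to fs − 28 kHz = 8 kHz.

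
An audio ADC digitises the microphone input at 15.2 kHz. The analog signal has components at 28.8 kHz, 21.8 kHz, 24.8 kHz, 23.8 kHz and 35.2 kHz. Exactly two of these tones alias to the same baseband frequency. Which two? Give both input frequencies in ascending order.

fs/2 = 7.6 kHz.
28.8 kHz mod fs = 13.6 kHz.
13.6 kHz > fs/2 = 7.6 kHz, folds to fs − 13.6 kHz = 1.6 kHz.
21.8 kHz mod fs = 6.6 kHz.
6.6 kHz ≤ fs/2 = 7.6 kHz, appears at 6.6 kHz.
24.8 kHz mod fs = 9.6 kHz.
9.6 kHz > fs/2 = 7.6 kHz, folds to fs − 9.6 kHz = 5.6 kHz.
23.8 kHz mod fs = 8.6 kHz.
8.6 kHz > fs/2 = 7.6 kHz, folds to fs − 8.6 kHz = 6.6 kHz.
35.2 kHz mod fs = 4.8 kHz.
4.8 kHz ≤ fs/2 = 7.6 kHz, appears at 4.8 kHz.
21.8 kHz and 23.8 kHz both map to 6.6 kHz.

21.8 kHz, 23.8 kHz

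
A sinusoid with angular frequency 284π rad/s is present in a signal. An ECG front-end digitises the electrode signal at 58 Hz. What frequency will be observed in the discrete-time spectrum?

26 Hz

ω = 284π rad/s → f = ω/(2π) = 142 Hz.
142 Hz mod fs = 26 Hz.
26 Hz ≤ fs/2 = 29 Hz, appears at 26 Hz.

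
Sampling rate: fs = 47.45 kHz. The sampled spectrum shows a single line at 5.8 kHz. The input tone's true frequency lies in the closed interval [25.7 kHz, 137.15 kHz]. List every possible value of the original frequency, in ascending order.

41.65 kHz, 53.25 kHz, 89.1 kHz, 100.7 kHz, 136.55 kHz

Frequencies that alias to 5.8 kHz are k·fs ± 5.8 kHz for integer k ≥ 0.
k=0: 5.8 kHz.
k=1: 41.65 kHz, 53.25 kHz.
k=2: 89.1 kHz, 100.7 kHz.
k=3: 136.55 kHz, 148.15 kHz.
k=4: 184 kHz, 195.6 kHz.
Within [25.7 kHz, 137.15 kHz]: 41.65 kHz, 53.25 kHz, 89.1 kHz, 100.7 kHz, 136.55 kHz.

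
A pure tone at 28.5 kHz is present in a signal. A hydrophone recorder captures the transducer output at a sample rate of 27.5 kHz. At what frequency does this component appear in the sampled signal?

1 kHz

28.5 kHz mod fs = 1 kHz.
1 kHz ≤ fs/2 = 13.75 kHz, appears at 1 kHz.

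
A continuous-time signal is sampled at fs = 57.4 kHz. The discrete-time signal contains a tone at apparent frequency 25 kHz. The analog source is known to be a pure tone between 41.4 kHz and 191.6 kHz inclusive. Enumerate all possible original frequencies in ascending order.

Frequencies that alias to 25 kHz are k·fs ± 25 kHz for integer k ≥ 0.
k=0: 25 kHz.
k=1: 32.4 kHz, 82.4 kHz.
k=2: 89.8 kHz, 139.8 kHz.
k=3: 147.2 kHz, 197.2 kHz.
k=4: 204.6 kHz, 254.6 kHz.
Within [41.4 kHz, 191.6 kHz]: 82.4 kHz, 89.8 kHz, 139.8 kHz, 147.2 kHz.

82.4 kHz, 89.8 kHz, 139.8 kHz, 147.2 kHz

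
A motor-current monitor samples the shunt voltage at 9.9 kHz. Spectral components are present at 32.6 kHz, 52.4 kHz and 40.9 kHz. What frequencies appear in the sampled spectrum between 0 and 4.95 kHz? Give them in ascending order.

fs/2 = 4.95 kHz.
32.6 kHz mod fs = 2.9 kHz.
2.9 kHz ≤ fs/2 = 4.95 kHz, appears at 2.9 kHz.
52.4 kHz mod fs = 2.9 kHz.
2.9 kHz ≤ fs/2 = 4.95 kHz, appears at 2.9 kHz.
40.9 kHz mod fs = 1.3 kHz.
1.3 kHz ≤ fs/2 = 4.95 kHz, appears at 1.3 kHz.
Distinct values: {1.3 kHz, 2.9 kHz}.

1.3 kHz, 2.9 kHz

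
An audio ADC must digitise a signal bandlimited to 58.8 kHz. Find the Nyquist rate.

117.6 kHz

Nyquist rate = 2 × 58.8 kHz = 117.6 kHz.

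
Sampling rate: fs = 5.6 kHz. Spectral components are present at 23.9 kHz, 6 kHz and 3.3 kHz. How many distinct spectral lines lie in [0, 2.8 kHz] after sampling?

fs/2 = 2.8 kHz.
23.9 kHz mod fs = 1.5 kHz.
1.5 kHz ≤ fs/2 = 2.8 kHz, appears at 1.5 kHz.
6 kHz mod fs = 0.4 kHz.
0.4 kHz ≤ fs/2 = 2.8 kHz, appears at 0.4 kHz.
3.3 kHz > fs/2 = 2.8 kHz, folds to fs − 3.3 kHz = 2.3 kHz.
Distinct values: {0.4 kHz, 1.5 kHz, 2.3 kHz} → 3.

3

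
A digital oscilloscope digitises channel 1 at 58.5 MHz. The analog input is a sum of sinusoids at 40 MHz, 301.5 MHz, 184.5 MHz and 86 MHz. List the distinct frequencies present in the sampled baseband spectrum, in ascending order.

9 MHz, 18.5 MHz, 27.5 MHz

fs/2 = 29.25 MHz.
40 MHz > fs/2 = 29.25 MHz, folds to fs − 40 MHz = 18.5 MHz.
301.5 MHz mod fs = 9 MHz.
9 MHz ≤ fs/2 = 29.25 MHz, appears at 9 MHz.
184.5 MHz mod fs = 9 MHz.
9 MHz ≤ fs/2 = 29.25 MHz, appears at 9 MHz.
86 MHz mod fs = 27.5 MHz.
27.5 MHz ≤ fs/2 = 29.25 MHz, appears at 27.5 MHz.
Distinct values: {9 MHz, 18.5 MHz, 27.5 MHz}.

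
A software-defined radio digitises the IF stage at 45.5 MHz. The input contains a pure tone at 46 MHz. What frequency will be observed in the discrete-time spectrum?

46 MHz mod fs = 0.5 MHz.
0.5 MHz ≤ fs/2 = 22.75 MHz, appears at 0.5 MHz.

0.5 MHz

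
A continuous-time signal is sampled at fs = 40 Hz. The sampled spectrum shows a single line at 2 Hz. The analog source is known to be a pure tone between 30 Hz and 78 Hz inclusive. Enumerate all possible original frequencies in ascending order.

38 Hz, 42 Hz, 78 Hz

Frequencies that alias to 2 Hz are k·fs ± 2 Hz for integer k ≥ 0.
k=0: 2 Hz.
k=1: 38 Hz, 42 Hz.
k=2: 78 Hz, 82 Hz.
k=3: 118 Hz, 122 Hz.
Within [30 Hz, 78 Hz]: 38 Hz, 42 Hz, 78 Hz.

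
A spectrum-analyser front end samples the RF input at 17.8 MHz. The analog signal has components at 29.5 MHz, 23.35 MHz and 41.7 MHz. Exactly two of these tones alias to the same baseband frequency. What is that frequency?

fs/2 = 8.9 MHz.
29.5 MHz mod fs = 11.7 MHz.
11.7 MHz > fs/2 = 8.9 MHz, folds to fs − 11.7 MHz = 6.1 MHz.
23.35 MHz mod fs = 5.55 MHz.
5.55 MHz ≤ fs/2 = 8.9 MHz, appears at 5.55 MHz.
41.7 MHz mod fs = 6.1 MHz.
6.1 MHz ≤ fs/2 = 8.9 MHz, appears at 6.1 MHz.
29.5 MHz and 41.7 MHz both map to 6.1 MHz.

6.1 MHz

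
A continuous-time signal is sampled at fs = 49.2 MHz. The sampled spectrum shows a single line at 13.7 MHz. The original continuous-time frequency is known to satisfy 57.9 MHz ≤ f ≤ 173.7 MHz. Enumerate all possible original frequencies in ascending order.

62.9 MHz, 84.7 MHz, 112.1 MHz, 133.9 MHz, 161.3 MHz

Frequencies that alias to 13.7 MHz are k·fs ± 13.7 MHz for integer k ≥ 0.
k=0: 13.7 MHz.
k=1: 35.5 MHz, 62.9 MHz.
k=2: 84.7 MHz, 112.1 MHz.
k=3: 133.9 MHz, 161.3 MHz.
k=4: 183.1 MHz, 210.5 MHz.
Within [57.9 MHz, 173.7 MHz]: 62.9 MHz, 84.7 MHz, 112.1 MHz, 133.9 MHz, 161.3 MHz.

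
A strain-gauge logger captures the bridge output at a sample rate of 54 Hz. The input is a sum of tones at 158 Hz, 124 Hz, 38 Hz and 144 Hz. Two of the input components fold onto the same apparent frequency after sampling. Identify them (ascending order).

fs/2 = 27 Hz.
158 Hz mod fs = 50 Hz.
50 Hz > fs/2 = 27 Hz, folds to fs − 50 Hz = 4 Hz.
124 Hz mod fs = 16 Hz.
16 Hz ≤ fs/2 = 27 Hz, appears at 16 Hz.
38 Hz > fs/2 = 27 Hz, folds to fs − 38 Hz = 16 Hz.
144 Hz mod fs = 36 Hz.
36 Hz > fs/2 = 27 Hz, folds to fs − 36 Hz = 18 Hz.
38 Hz and 124 Hz both map to 16 Hz.

38 Hz, 124 Hz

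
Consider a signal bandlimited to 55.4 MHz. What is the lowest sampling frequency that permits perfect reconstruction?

110.8 MHz

Nyquist rate = 2 × 55.4 MHz = 110.8 MHz.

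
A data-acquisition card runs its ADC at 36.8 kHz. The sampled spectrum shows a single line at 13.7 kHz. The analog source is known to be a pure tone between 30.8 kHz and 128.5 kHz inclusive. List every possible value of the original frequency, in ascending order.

Frequencies that alias to 13.7 kHz are k·fs ± 13.7 kHz for integer k ≥ 0.
k=0: 13.7 kHz.
k=1: 23.1 kHz, 50.5 kHz.
k=2: 59.9 kHz, 87.3 kHz.
k=3: 96.7 kHz, 124.1 kHz.
k=4: 133.5 kHz, 160.9 kHz.
Within [30.8 kHz, 128.5 kHz]: 50.5 kHz, 59.9 kHz, 87.3 kHz, 96.7 kHz, 124.1 kHz.

50.5 kHz, 59.9 kHz, 87.3 kHz, 96.7 kHz, 124.1 kHz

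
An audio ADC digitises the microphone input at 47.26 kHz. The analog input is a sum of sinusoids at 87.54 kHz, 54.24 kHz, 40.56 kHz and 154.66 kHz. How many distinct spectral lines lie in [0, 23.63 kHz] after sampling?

fs/2 = 23.63 kHz.
87.54 kHz mod fs = 40.28 kHz.
40.28 kHz > fs/2 = 23.63 kHz, folds to fs − 40.28 kHz = 6.98 kHz.
54.24 kHz mod fs = 6.98 kHz.
6.98 kHz ≤ fs/2 = 23.63 kHz, appears at 6.98 kHz.
40.56 kHz > fs/2 = 23.63 kHz, folds to fs − 40.56 kHz = 6.7 kHz.
154.66 kHz mod fs = 12.88 kHz.
12.88 kHz ≤ fs/2 = 23.63 kHz, appears at 12.88 kHz.
Distinct values: {6.7 kHz, 6.98 kHz, 12.88 kHz} → 3.

3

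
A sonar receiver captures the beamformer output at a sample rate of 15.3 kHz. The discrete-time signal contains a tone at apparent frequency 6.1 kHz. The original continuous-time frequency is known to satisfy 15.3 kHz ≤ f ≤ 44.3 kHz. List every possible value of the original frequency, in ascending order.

Frequencies that alias to 6.1 kHz are k·fs ± 6.1 kHz for integer k ≥ 0.
k=0: 6.1 kHz.
k=1: 9.2 kHz, 21.4 kHz.
k=2: 24.5 kHz, 36.7 kHz.
k=3: 39.8 kHz, 52 kHz.
k=4: 55.1 kHz, 67.3 kHz.
Within [15.3 kHz, 44.3 kHz]: 21.4 kHz, 24.5 kHz, 36.7 kHz, 39.8 kHz.

21.4 kHz, 24.5 kHz, 36.7 kHz, 39.8 kHz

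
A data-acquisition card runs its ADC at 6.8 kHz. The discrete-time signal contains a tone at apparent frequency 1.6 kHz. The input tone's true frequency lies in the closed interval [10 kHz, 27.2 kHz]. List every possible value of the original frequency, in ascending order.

Frequencies that alias to 1.6 kHz are k·fs ± 1.6 kHz for integer k ≥ 0.
k=0: 1.6 kHz.
k=1: 5.2 kHz, 8.4 kHz.
k=2: 12 kHz, 15.2 kHz.
k=3: 18.8 kHz, 22 kHz.
k=4: 25.6 kHz, 28.8 kHz.
k=5: 32.4 kHz, 35.6 kHz.
Within [10 kHz, 27.2 kHz]: 12 kHz, 15.2 kHz, 18.8 kHz, 22 kHz, 25.6 kHz.

12 kHz, 15.2 kHz, 18.8 kHz, 22 kHz, 25.6 kHz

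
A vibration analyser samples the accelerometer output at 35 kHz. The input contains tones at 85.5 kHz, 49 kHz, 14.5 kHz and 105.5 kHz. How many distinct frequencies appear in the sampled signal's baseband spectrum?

4

fs/2 = 17.5 kHz.
85.5 kHz mod fs = 15.5 kHz.
15.5 kHz ≤ fs/2 = 17.5 kHz, appears at 15.5 kHz.
49 kHz mod fs = 14 kHz.
14 kHz ≤ fs/2 = 17.5 kHz, appears at 14 kHz.
14.5 kHz ≤ fs/2 = 17.5 kHz, passes unchanged.
105.5 kHz mod fs = 0.5 kHz.
0.5 kHz ≤ fs/2 = 17.5 kHz, appears at 0.5 kHz.
Distinct values: {0.5 kHz, 14 kHz, 14.5 kHz, 15.5 kHz} → 4.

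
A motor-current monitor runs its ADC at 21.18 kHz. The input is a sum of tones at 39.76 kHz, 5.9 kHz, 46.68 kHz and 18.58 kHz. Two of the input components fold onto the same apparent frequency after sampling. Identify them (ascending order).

18.58 kHz, 39.76 kHz

fs/2 = 10.59 kHz.
39.76 kHz mod fs = 18.58 kHz.
18.58 kHz > fs/2 = 10.59 kHz, folds to fs − 18.58 kHz = 2.6 kHz.
5.9 kHz ≤ fs/2 = 10.59 kHz, passes unchanged.
46.68 kHz mod fs = 4.32 kHz.
4.32 kHz ≤ fs/2 = 10.59 kHz, appears at 4.32 kHz.
18.58 kHz > fs/2 = 10.59 kHz, folds to fs − 18.58 kHz = 2.6 kHz.
18.58 kHz and 39.76 kHz both map to 2.6 kHz.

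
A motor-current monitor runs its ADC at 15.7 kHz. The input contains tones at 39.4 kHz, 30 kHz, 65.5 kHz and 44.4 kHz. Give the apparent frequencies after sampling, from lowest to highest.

fs/2 = 7.85 kHz.
39.4 kHz mod fs = 8 kHz.
8 kHz > fs/2 = 7.85 kHz, folds to fs − 8 kHz = 7.7 kHz.
30 kHz mod fs = 14.3 kHz.
14.3 kHz > fs/2 = 7.85 kHz, folds to fs − 14.3 kHz = 1.4 kHz.
65.5 kHz mod fs = 2.7 kHz.
2.7 kHz ≤ fs/2 = 7.85 kHz, appears at 2.7 kHz.
44.4 kHz mod fs = 13 kHz.
13 kHz > fs/2 = 7.85 kHz, folds to fs − 13 kHz = 2.7 kHz.
Distinct values: {1.4 kHz, 2.7 kHz, 7.7 kHz}.

1.4 kHz, 2.7 kHz, 7.7 kHz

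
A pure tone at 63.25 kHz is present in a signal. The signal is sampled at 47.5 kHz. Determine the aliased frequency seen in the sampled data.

15.75 kHz

63.25 kHz mod fs = 15.75 kHz.
15.75 kHz ≤ fs/2 = 23.75 kHz, appears at 15.75 kHz.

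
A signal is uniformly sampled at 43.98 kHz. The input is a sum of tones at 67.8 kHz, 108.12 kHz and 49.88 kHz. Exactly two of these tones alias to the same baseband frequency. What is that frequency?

fs/2 = 21.99 kHz.
67.8 kHz mod fs = 23.82 kHz.
23.82 kHz > fs/2 = 21.99 kHz, folds to fs − 23.82 kHz = 20.16 kHz.
108.12 kHz mod fs = 20.16 kHz.
20.16 kHz ≤ fs/2 = 21.99 kHz, appears at 20.16 kHz.
49.88 kHz mod fs = 5.9 kHz.
5.9 kHz ≤ fs/2 = 21.99 kHz, appears at 5.9 kHz.
67.8 kHz and 108.12 kHz both map to 20.16 kHz.

20.16 kHz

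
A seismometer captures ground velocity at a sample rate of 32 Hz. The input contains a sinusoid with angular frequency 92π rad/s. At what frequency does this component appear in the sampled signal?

ω = 92π rad/s → f = ω/(2π) = 46 Hz.
46 Hz mod fs = 14 Hz.
14 Hz ≤ fs/2 = 16 Hz, appears at 14 Hz.

14 Hz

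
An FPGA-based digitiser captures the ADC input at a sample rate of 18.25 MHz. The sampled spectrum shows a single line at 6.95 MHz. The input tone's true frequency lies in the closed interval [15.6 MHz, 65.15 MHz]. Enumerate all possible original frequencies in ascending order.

Frequencies that alias to 6.95 MHz are k·fs ± 6.95 MHz for integer k ≥ 0.
k=0: 6.95 MHz.
k=1: 11.3 MHz, 25.2 MHz.
k=2: 29.55 MHz, 43.45 MHz.
k=3: 47.8 MHz, 61.7 MHz.
k=4: 66.05 MHz, 79.95 MHz.
Within [15.6 MHz, 65.15 MHz]: 25.2 MHz, 29.55 MHz, 43.45 MHz, 47.8 MHz, 61.7 MHz.

25.2 MHz, 29.55 MHz, 43.45 MHz, 47.8 MHz, 61.7 MHz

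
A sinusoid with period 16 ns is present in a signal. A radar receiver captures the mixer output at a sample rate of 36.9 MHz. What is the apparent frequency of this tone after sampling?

T = 16 ns → f = 1/T = 62.5 MHz.
62.5 MHz mod fs = 25.6 MHz.
25.6 MHz > fs/2 = 18.45 MHz, folds to fs − 25.6 MHz = 11.3 MHz.

11.3 MHz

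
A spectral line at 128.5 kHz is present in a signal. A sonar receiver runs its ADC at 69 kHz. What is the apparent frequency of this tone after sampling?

9.5 kHz

128.5 kHz mod fs = 59.5 kHz.
59.5 kHz > fs/2 = 34.5 kHz, folds to fs − 59.5 kHz = 9.5 kHz.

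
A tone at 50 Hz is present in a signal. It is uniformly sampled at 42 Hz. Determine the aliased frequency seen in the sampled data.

50 Hz mod fs = 8 Hz.
8 Hz ≤ fs/2 = 21 Hz, appears at 8 Hz.

8 Hz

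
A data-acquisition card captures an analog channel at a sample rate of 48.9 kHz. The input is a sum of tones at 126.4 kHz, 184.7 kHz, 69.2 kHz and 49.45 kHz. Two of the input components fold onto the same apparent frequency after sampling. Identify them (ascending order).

fs/2 = 24.45 kHz.
126.4 kHz mod fs = 28.6 kHz.
28.6 kHz > fs/2 = 24.45 kHz, folds to fs − 28.6 kHz = 20.3 kHz.
184.7 kHz mod fs = 38 kHz.
38 kHz > fs/2 = 24.45 kHz, folds to fs − 38 kHz = 10.9 kHz.
69.2 kHz mod fs = 20.3 kHz.
20.3 kHz ≤ fs/2 = 24.45 kHz, appears at 20.3 kHz.
49.45 kHz mod fs = 0.55 kHz.
0.55 kHz ≤ fs/2 = 24.45 kHz, appears at 0.55 kHz.
69.2 kHz and 126.4 kHz both map to 20.3 kHz.

69.2 kHz, 126.4 kHz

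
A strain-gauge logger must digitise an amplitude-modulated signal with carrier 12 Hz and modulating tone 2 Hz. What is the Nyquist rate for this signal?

AM sidebands sit at fc ± fm = 10 Hz and 14 Hz.
Highest-frequency component: 14 Hz.
Nyquist rate = 2 × 14 Hz = 28 Hz.

28 Hz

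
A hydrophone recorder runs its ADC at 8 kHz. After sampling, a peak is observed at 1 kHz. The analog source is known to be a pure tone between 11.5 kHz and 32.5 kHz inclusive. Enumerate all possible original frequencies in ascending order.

15 kHz, 17 kHz, 23 kHz, 25 kHz, 31 kHz

Frequencies that alias to 1 kHz are k·fs ± 1 kHz for integer k ≥ 0.
k=0: 1 kHz.
k=1: 7 kHz, 9 kHz.
k=2: 15 kHz, 17 kHz.
k=3: 23 kHz, 25 kHz.
k=4: 31 kHz, 33 kHz.
k=5: 39 kHz, 41 kHz.
Within [11.5 kHz, 32.5 kHz]: 15 kHz, 17 kHz, 23 kHz, 25 kHz, 31 kHz.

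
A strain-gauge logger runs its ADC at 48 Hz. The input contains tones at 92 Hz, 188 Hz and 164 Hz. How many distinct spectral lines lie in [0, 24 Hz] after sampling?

fs/2 = 24 Hz.
92 Hz mod fs = 44 Hz.
44 Hz > fs/2 = 24 Hz, folds to fs − 44 Hz = 4 Hz.
188 Hz mod fs = 44 Hz.
44 Hz > fs/2 = 24 Hz, folds to fs − 44 Hz = 4 Hz.
164 Hz mod fs = 20 Hz.
20 Hz ≤ fs/2 = 24 Hz, appears at 20 Hz.
Distinct values: {4 Hz, 20 Hz} → 2.

2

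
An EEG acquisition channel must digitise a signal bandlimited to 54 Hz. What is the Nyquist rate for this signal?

108 Hz

Nyquist rate = 2 × 54 Hz = 108 Hz.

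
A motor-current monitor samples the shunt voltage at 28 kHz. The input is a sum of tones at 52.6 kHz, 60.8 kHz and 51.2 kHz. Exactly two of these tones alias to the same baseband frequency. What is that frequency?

4.8 kHz

fs/2 = 14 kHz.
52.6 kHz mod fs = 24.6 kHz.
24.6 kHz > fs/2 = 14 kHz, folds to fs − 24.6 kHz = 3.4 kHz.
60.8 kHz mod fs = 4.8 kHz.
4.8 kHz ≤ fs/2 = 14 kHz, appears at 4.8 kHz.
51.2 kHz mod fs = 23.2 kHz.
23.2 kHz > fs/2 = 14 kHz, folds to fs − 23.2 kHz = 4.8 kHz.
51.2 kHz and 60.8 kHz both map to 4.8 kHz.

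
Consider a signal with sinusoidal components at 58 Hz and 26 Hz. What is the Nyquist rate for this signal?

Highest-frequency component: 58 Hz.
Nyquist rate = 2 × 58 Hz = 116 Hz.

116 Hz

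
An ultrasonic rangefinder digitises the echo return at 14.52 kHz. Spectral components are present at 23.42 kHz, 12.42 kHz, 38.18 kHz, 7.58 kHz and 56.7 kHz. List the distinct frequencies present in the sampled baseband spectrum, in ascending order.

1.38 kHz, 2.1 kHz, 5.38 kHz, 5.62 kHz, 6.94 kHz

fs/2 = 7.26 kHz.
23.42 kHz mod fs = 8.9 kHz.
8.9 kHz > fs/2 = 7.26 kHz, folds to fs − 8.9 kHz = 5.62 kHz.
12.42 kHz > fs/2 = 7.26 kHz, folds to fs − 12.42 kHz = 2.1 kHz.
38.18 kHz mod fs = 9.14 kHz.
9.14 kHz > fs/2 = 7.26 kHz, folds to fs − 9.14 kHz = 5.38 kHz.
7.58 kHz > fs/2 = 7.26 kHz, folds to fs − 7.58 kHz = 6.94 kHz.
56.7 kHz mod fs = 13.14 kHz.
13.14 kHz > fs/2 = 7.26 kHz, folds to fs − 13.14 kHz = 1.38 kHz.
Distinct values: {1.38 kHz, 2.1 kHz, 5.38 kHz, 5.62 kHz, 6.94 kHz}.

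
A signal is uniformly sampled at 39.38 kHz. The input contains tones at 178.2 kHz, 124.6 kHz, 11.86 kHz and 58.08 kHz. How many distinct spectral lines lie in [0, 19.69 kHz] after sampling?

fs/2 = 19.69 kHz.
178.2 kHz mod fs = 20.68 kHz.
20.68 kHz > fs/2 = 19.69 kHz, folds to fs − 20.68 kHz = 18.7 kHz.
124.6 kHz mod fs = 6.46 kHz.
6.46 kHz ≤ fs/2 = 19.69 kHz, appears at 6.46 kHz.
11.86 kHz ≤ fs/2 = 19.69 kHz, passes unchanged.
58.08 kHz mod fs = 18.7 kHz.
18.7 kHz ≤ fs/2 = 19.69 kHz, appears at 18.7 kHz.
Distinct values: {6.46 kHz, 11.86 kHz, 18.7 kHz} → 3.

3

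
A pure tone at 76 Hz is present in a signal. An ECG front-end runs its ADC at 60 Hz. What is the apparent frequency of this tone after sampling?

76 Hz mod fs = 16 Hz.
16 Hz ≤ fs/2 = 30 Hz, appears at 16 Hz.

16 Hz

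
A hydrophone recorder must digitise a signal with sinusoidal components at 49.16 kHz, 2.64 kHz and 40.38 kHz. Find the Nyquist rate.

98.32 kHz

Highest-frequency component: 49.16 kHz.
Nyquist rate = 2 × 49.16 kHz = 98.32 kHz.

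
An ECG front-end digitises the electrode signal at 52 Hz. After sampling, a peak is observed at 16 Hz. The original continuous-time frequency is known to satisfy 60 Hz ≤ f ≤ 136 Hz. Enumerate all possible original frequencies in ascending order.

Frequencies that alias to 16 Hz are k·fs ± 16 Hz for integer k ≥ 0.
k=0: 16 Hz.
k=1: 36 Hz, 68 Hz.
k=2: 88 Hz, 120 Hz.
k=3: 140 Hz, 172 Hz.
Within [60 Hz, 136 Hz]: 68 Hz, 88 Hz, 120 Hz.

68 Hz, 88 Hz, 120 Hz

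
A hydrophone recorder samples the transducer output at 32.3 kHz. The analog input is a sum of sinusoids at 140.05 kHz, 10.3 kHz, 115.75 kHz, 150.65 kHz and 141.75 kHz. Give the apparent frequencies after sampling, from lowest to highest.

10.3 kHz, 10.85 kHz, 12.55 kHz, 13.45 kHz

fs/2 = 16.15 kHz.
140.05 kHz mod fs = 10.85 kHz.
10.85 kHz ≤ fs/2 = 16.15 kHz, appears at 10.85 kHz.
10.3 kHz ≤ fs/2 = 16.15 kHz, passes unchanged.
115.75 kHz mod fs = 18.85 kHz.
18.85 kHz > fs/2 = 16.15 kHz, folds to fs − 18.85 kHz = 13.45 kHz.
150.65 kHz mod fs = 21.45 kHz.
21.45 kHz > fs/2 = 16.15 kHz, folds to fs − 21.45 kHz = 10.85 kHz.
141.75 kHz mod fs = 12.55 kHz.
12.55 kHz ≤ fs/2 = 16.15 kHz, appears at 12.55 kHz.
Distinct values: {10.3 kHz, 10.85 kHz, 12.55 kHz, 13.45 kHz}.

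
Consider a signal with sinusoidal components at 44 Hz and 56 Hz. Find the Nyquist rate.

112 Hz

Highest-frequency component: 56 Hz.
Nyquist rate = 2 × 56 Hz = 112 Hz.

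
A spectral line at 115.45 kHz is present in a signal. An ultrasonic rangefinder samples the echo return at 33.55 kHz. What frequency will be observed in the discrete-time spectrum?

14.8 kHz

115.45 kHz mod fs = 14.8 kHz.
14.8 kHz ≤ fs/2 = 16.775 kHz, appears at 14.8 kHz.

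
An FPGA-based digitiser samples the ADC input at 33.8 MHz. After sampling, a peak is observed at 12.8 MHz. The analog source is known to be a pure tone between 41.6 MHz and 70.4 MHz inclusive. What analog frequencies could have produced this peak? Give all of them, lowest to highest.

Frequencies that alias to 12.8 MHz are k·fs ± 12.8 MHz for integer k ≥ 0.
k=0: 12.8 MHz.
k=1: 21 MHz, 46.6 MHz.
k=2: 54.8 MHz, 80.4 MHz.
k=3: 88.6 MHz, 114.2 MHz.
Within [41.6 MHz, 70.4 MHz]: 46.6 MHz, 54.8 MHz.

46.6 MHz, 54.8 MHz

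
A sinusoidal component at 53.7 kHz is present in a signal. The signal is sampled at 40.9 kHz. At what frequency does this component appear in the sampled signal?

53.7 kHz mod fs = 12.8 kHz.
12.8 kHz ≤ fs/2 = 20.45 kHz, appears at 12.8 kHz.

12.8 kHz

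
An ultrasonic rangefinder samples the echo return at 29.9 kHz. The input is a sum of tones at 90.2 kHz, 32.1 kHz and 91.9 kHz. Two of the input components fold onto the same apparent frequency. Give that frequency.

2.2 kHz

fs/2 = 14.95 kHz.
90.2 kHz mod fs = 0.5 kHz.
0.5 kHz ≤ fs/2 = 14.95 kHz, appears at 0.5 kHz.
32.1 kHz mod fs = 2.2 kHz.
2.2 kHz ≤ fs/2 = 14.95 kHz, appears at 2.2 kHz.
91.9 kHz mod fs = 2.2 kHz.
2.2 kHz ≤ fs/2 = 14.95 kHz, appears at 2.2 kHz.
32.1 kHz and 91.9 kHz both map to 2.2 kHz.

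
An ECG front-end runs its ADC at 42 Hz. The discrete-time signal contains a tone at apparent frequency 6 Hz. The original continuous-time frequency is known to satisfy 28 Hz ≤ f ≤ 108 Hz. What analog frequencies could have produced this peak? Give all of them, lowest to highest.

36 Hz, 48 Hz, 78 Hz, 90 Hz

Frequencies that alias to 6 Hz are k·fs ± 6 Hz for integer k ≥ 0.
k=0: 6 Hz.
k=1: 36 Hz, 48 Hz.
k=2: 78 Hz, 90 Hz.
k=3: 120 Hz, 132 Hz.
Within [28 Hz, 108 Hz]: 36 Hz, 48 Hz, 78 Hz, 90 Hz.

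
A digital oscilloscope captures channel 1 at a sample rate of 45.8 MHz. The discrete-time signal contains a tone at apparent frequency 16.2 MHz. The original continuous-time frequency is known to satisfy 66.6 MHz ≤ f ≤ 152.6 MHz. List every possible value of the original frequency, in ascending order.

75.4 MHz, 107.8 MHz, 121.2 MHz

Frequencies that alias to 16.2 MHz are k·fs ± 16.2 MHz for integer k ≥ 0.
k=0: 16.2 MHz.
k=1: 29.6 MHz, 62 MHz.
k=2: 75.4 MHz, 107.8 MHz.
k=3: 121.2 MHz, 153.6 MHz.
k=4: 167 MHz, 199.4 MHz.
Within [66.6 MHz, 152.6 MHz]: 75.4 MHz, 107.8 MHz, 121.2 MHz.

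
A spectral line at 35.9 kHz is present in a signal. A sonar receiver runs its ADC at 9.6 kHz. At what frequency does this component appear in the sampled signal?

35.9 kHz mod fs = 7.1 kHz.
7.1 kHz > fs/2 = 4.8 kHz, folds to fs − 7.1 kHz = 2.5 kHz.

2.5 kHz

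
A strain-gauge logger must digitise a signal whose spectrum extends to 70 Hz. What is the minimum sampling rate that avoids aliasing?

140 Hz

Nyquist rate = 2 × 70 Hz = 140 Hz.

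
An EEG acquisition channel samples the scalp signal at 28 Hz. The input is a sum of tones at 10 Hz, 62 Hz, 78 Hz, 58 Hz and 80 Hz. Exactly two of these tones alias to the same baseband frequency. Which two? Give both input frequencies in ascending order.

62 Hz, 78 Hz

fs/2 = 14 Hz.
10 Hz ≤ fs/2 = 14 Hz, passes unchanged.
62 Hz mod fs = 6 Hz.
6 Hz ≤ fs/2 = 14 Hz, appears at 6 Hz.
78 Hz mod fs = 22 Hz.
22 Hz > fs/2 = 14 Hz, folds to fs − 22 Hz = 6 Hz.
58 Hz mod fs = 2 Hz.
2 Hz ≤ fs/2 = 14 Hz, appears at 2 Hz.
80 Hz mod fs = 24 Hz.
24 Hz > fs/2 = 14 Hz, folds to fs − 24 Hz = 4 Hz.
62 Hz and 78 Hz both map to 6 Hz.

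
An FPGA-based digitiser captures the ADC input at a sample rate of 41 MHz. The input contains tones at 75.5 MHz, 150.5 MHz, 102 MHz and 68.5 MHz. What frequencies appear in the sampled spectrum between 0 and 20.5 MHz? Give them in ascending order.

fs/2 = 20.5 MHz.
75.5 MHz mod fs = 34.5 MHz.
34.5 MHz > fs/2 = 20.5 MHz, folds to fs − 34.5 MHz = 6.5 MHz.
150.5 MHz mod fs = 27.5 MHz.
27.5 MHz > fs/2 = 20.5 MHz, folds to fs − 27.5 MHz = 13.5 MHz.
102 MHz mod fs = 20 MHz.
20 MHz ≤ fs/2 = 20.5 MHz, appears at 20 MHz.
68.5 MHz mod fs = 27.5 MHz.
27.5 MHz > fs/2 = 20.5 MHz, folds to fs − 27.5 MHz = 13.5 MHz.
Distinct values: {6.5 MHz, 13.5 MHz, 20 MHz}.

6.5 MHz, 13.5 MHz, 20 MHz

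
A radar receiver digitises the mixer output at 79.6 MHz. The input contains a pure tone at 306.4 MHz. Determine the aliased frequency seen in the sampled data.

12 MHz

306.4 MHz mod fs = 67.6 MHz.
67.6 MHz > fs/2 = 39.8 MHz, folds to fs − 67.6 MHz = 12 MHz.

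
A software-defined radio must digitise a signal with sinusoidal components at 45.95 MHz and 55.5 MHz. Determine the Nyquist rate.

Highest-frequency component: 55.5 MHz.
Nyquist rate = 2 × 55.5 MHz = 111 MHz.

111 MHz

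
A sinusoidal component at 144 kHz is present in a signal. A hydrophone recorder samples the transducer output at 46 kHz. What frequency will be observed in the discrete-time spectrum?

144 kHz mod fs = 6 kHz.
6 kHz ≤ fs/2 = 23 kHz, appears at 6 kHz.

6 kHz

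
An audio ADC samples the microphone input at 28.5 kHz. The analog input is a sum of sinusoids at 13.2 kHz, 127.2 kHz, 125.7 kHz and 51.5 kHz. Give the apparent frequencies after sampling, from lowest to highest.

5.5 kHz, 11.7 kHz, 13.2 kHz

fs/2 = 14.25 kHz.
13.2 kHz ≤ fs/2 = 14.25 kHz, passes unchanged.
127.2 kHz mod fs = 13.2 kHz.
13.2 kHz ≤ fs/2 = 14.25 kHz, appears at 13.2 kHz.
125.7 kHz mod fs = 11.7 kHz.
11.7 kHz ≤ fs/2 = 14.25 kHz, appears at 11.7 kHz.
51.5 kHz mod fs = 23 kHz.
23 kHz > fs/2 = 14.25 kHz, folds to fs − 23 kHz = 5.5 kHz.
Distinct values: {5.5 kHz, 11.7 kHz, 13.2 kHz}.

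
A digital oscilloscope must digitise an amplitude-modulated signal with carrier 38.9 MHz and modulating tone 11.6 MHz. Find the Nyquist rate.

101 MHz

AM sidebands sit at fc ± fm = 27.3 MHz and 50.5 MHz.
Highest-frequency component: 50.5 MHz.
Nyquist rate = 2 × 50.5 MHz = 101 MHz.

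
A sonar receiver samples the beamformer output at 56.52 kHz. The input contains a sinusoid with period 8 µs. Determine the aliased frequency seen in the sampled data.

T = 8 µs → f = 1/T = 125 kHz.
125 kHz mod fs = 11.96 kHz.
11.96 kHz ≤ fs/2 = 28.26 kHz, appears at 11.96 kHz.

11.96 kHz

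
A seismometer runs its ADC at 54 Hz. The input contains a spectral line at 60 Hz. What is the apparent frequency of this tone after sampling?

6 Hz

60 Hz mod fs = 6 Hz.
6 Hz ≤ fs/2 = 27 Hz, appears at 6 Hz.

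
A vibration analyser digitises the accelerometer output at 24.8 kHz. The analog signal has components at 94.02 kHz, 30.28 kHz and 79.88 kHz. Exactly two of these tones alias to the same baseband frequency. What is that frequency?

5.48 kHz

fs/2 = 12.4 kHz.
94.02 kHz mod fs = 19.62 kHz.
19.62 kHz > fs/2 = 12.4 kHz, folds to fs − 19.62 kHz = 5.18 kHz.
30.28 kHz mod fs = 5.48 kHz.
5.48 kHz ≤ fs/2 = 12.4 kHz, appears at 5.48 kHz.
79.88 kHz mod fs = 5.48 kHz.
5.48 kHz ≤ fs/2 = 12.4 kHz, appears at 5.48 kHz.
30.28 kHz and 79.88 kHz both map to 5.48 kHz.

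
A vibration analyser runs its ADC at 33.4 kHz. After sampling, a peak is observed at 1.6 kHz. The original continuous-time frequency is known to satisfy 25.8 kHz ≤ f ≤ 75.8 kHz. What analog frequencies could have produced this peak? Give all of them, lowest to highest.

31.8 kHz, 35 kHz, 65.2 kHz, 68.4 kHz

Frequencies that alias to 1.6 kHz are k·fs ± 1.6 kHz for integer k ≥ 0.
k=0: 1.6 kHz.
k=1: 31.8 kHz, 35 kHz.
k=2: 65.2 kHz, 68.4 kHz.
k=3: 98.6 kHz, 101.8 kHz.
Within [25.8 kHz, 75.8 kHz]: 31.8 kHz, 35 kHz, 65.2 kHz, 68.4 kHz.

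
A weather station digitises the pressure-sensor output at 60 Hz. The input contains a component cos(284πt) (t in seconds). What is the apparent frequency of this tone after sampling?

ω = 284π rad/s → f = ω/(2π) = 142 Hz.
142 Hz mod fs = 22 Hz.
22 Hz ≤ fs/2 = 30 Hz, appears at 22 Hz.

22 Hz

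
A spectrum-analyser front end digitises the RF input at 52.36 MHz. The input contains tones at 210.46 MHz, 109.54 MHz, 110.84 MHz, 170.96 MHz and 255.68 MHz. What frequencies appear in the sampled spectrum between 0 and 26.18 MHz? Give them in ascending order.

1.02 MHz, 4.82 MHz, 6.12 MHz, 13.88 MHz

fs/2 = 26.18 MHz.
210.46 MHz mod fs = 1.02 MHz.
1.02 MHz ≤ fs/2 = 26.18 MHz, appears at 1.02 MHz.
109.54 MHz mod fs = 4.82 MHz.
4.82 MHz ≤ fs/2 = 26.18 MHz, appears at 4.82 MHz.
110.84 MHz mod fs = 6.12 MHz.
6.12 MHz ≤ fs/2 = 26.18 MHz, appears at 6.12 MHz.
170.96 MHz mod fs = 13.88 MHz.
13.88 MHz ≤ fs/2 = 26.18 MHz, appears at 13.88 MHz.
255.68 MHz mod fs = 46.24 MHz.
46.24 MHz > fs/2 = 26.18 MHz, folds to fs − 46.24 MHz = 6.12 MHz.
Distinct values: {1.02 MHz, 4.82 MHz, 6.12 MHz, 13.88 MHz}.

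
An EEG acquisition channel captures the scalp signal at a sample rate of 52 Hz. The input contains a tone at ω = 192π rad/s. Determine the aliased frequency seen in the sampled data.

8 Hz

ω = 192π rad/s → f = ω/(2π) = 96 Hz.
96 Hz mod fs = 44 Hz.
44 Hz > fs/2 = 26 Hz, folds to fs − 44 Hz = 8 Hz.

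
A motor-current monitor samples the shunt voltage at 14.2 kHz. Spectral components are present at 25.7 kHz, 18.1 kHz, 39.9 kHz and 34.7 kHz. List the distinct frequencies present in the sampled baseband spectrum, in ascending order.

2.7 kHz, 3.9 kHz, 6.3 kHz

fs/2 = 7.1 kHz.
25.7 kHz mod fs = 11.5 kHz.
11.5 kHz > fs/2 = 7.1 kHz, folds to fs − 11.5 kHz = 2.7 kHz.
18.1 kHz mod fs = 3.9 kHz.
3.9 kHz ≤ fs/2 = 7.1 kHz, appears at 3.9 kHz.
39.9 kHz mod fs = 11.5 kHz.
11.5 kHz > fs/2 = 7.1 kHz, folds to fs − 11.5 kHz = 2.7 kHz.
34.7 kHz mod fs = 6.3 kHz.
6.3 kHz ≤ fs/2 = 7.1 kHz, appears at 6.3 kHz.
Distinct values: {2.7 kHz, 3.9 kHz, 6.3 kHz}.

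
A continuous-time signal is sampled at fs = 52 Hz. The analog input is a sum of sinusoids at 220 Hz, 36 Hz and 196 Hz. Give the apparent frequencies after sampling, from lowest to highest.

12 Hz, 16 Hz

fs/2 = 26 Hz.
220 Hz mod fs = 12 Hz.
12 Hz ≤ fs/2 = 26 Hz, appears at 12 Hz.
36 Hz > fs/2 = 26 Hz, folds to fs − 36 Hz = 16 Hz.
196 Hz mod fs = 40 Hz.
40 Hz > fs/2 = 26 Hz, folds to fs − 40 Hz = 12 Hz.
Distinct values: {12 Hz, 16 Hz}.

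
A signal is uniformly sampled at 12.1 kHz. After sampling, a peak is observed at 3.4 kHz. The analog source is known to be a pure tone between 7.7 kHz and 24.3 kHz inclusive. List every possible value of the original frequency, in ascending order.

8.7 kHz, 15.5 kHz, 20.8 kHz

Frequencies that alias to 3.4 kHz are k·fs ± 3.4 kHz for integer k ≥ 0.
k=0: 3.4 kHz.
k=1: 8.7 kHz, 15.5 kHz.
k=2: 20.8 kHz, 27.6 kHz.
k=3: 32.9 kHz, 39.7 kHz.
Within [7.7 kHz, 24.3 kHz]: 8.7 kHz, 15.5 kHz, 20.8 kHz.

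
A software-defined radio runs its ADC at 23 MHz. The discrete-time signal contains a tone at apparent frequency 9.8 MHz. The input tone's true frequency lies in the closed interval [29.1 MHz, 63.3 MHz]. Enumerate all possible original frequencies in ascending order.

32.8 MHz, 36.2 MHz, 55.8 MHz, 59.2 MHz

Frequencies that alias to 9.8 MHz are k·fs ± 9.8 MHz for integer k ≥ 0.
k=0: 9.8 MHz.
k=1: 13.2 MHz, 32.8 MHz.
k=2: 36.2 MHz, 55.8 MHz.
k=3: 59.2 MHz, 78.8 MHz.
k=4: 82.2 MHz, 101.8 MHz.
Within [29.1 MHz, 63.3 MHz]: 32.8 MHz, 36.2 MHz, 55.8 MHz, 59.2 MHz.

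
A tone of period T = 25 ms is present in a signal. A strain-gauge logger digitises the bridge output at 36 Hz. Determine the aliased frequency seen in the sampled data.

4 Hz

T = 25 ms → f = 1/T = 40 Hz.
40 Hz mod fs = 4 Hz.
4 Hz ≤ fs/2 = 18 Hz, appears at 4 Hz.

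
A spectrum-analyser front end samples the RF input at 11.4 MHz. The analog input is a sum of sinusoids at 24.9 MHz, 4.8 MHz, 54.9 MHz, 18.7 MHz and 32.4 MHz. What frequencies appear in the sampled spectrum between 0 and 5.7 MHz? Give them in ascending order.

fs/2 = 5.7 MHz.
24.9 MHz mod fs = 2.1 MHz.
2.1 MHz ≤ fs/2 = 5.7 MHz, appears at 2.1 MHz.
4.8 MHz ≤ fs/2 = 5.7 MHz, passes unchanged.
54.9 MHz mod fs = 9.3 MHz.
9.3 MHz > fs/2 = 5.7 MHz, folds to fs − 9.3 MHz = 2.1 MHz.
18.7 MHz mod fs = 7.3 MHz.
7.3 MHz > fs/2 = 5.7 MHz, folds to fs − 7.3 MHz = 4.1 MHz.
32.4 MHz mod fs = 9.6 MHz.
9.6 MHz > fs/2 = 5.7 MHz, folds to fs − 9.6 MHz = 1.8 MHz.
Distinct values: {1.8 MHz, 2.1 MHz, 4.1 MHz, 4.8 MHz}.

1.8 MHz, 2.1 MHz, 4.1 MHz, 4.8 MHz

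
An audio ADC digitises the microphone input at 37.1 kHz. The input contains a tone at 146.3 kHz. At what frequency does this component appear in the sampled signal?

146.3 kHz mod fs = 35 kHz.
35 kHz > fs/2 = 18.55 kHz, folds to fs − 35 kHz = 2.1 kHz.

2.1 kHz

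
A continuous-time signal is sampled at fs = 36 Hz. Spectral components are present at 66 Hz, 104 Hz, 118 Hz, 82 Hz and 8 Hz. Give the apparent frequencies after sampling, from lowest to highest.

4 Hz, 6 Hz, 8 Hz, 10 Hz

fs/2 = 18 Hz.
66 Hz mod fs = 30 Hz.
30 Hz > fs/2 = 18 Hz, folds to fs − 30 Hz = 6 Hz.
104 Hz mod fs = 32 Hz.
32 Hz > fs/2 = 18 Hz, folds to fs − 32 Hz = 4 Hz.
118 Hz mod fs = 10 Hz.
10 Hz ≤ fs/2 = 18 Hz, appears at 10 Hz.
82 Hz mod fs = 10 Hz.
10 Hz ≤ fs/2 = 18 Hz, appears at 10 Hz.
8 Hz ≤ fs/2 = 18 Hz, passes unchanged.
Distinct values: {4 Hz, 6 Hz, 8 Hz, 10 Hz}.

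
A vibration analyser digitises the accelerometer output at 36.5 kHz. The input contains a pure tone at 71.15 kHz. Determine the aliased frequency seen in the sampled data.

1.85 kHz

71.15 kHz mod fs = 34.65 kHz.
34.65 kHz > fs/2 = 18.25 kHz, folds to fs − 34.65 kHz = 1.85 kHz.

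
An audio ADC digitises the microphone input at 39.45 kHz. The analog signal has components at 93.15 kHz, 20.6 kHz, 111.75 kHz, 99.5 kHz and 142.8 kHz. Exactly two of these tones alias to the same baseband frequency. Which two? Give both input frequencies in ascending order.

20.6 kHz, 99.5 kHz

fs/2 = 19.725 kHz.
93.15 kHz mod fs = 14.25 kHz.
14.25 kHz ≤ fs/2 = 19.725 kHz, appears at 14.25 kHz.
20.6 kHz > fs/2 = 19.725 kHz, folds to fs − 20.6 kHz = 18.85 kHz.
111.75 kHz mod fs = 32.85 kHz.
32.85 kHz > fs/2 = 19.725 kHz, folds to fs − 32.85 kHz = 6.6 kHz.
99.5 kHz mod fs = 20.6 kHz.
20.6 kHz > fs/2 = 19.725 kHz, folds to fs − 20.6 kHz = 18.85 kHz.
142.8 kHz mod fs = 24.45 kHz.
24.45 kHz > fs/2 = 19.725 kHz, folds to fs − 24.45 kHz = 15 kHz.
20.6 kHz and 99.5 kHz both map to 18.85 kHz.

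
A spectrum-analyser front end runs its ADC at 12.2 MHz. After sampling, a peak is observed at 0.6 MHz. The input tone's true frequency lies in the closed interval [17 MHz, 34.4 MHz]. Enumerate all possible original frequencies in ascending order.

Frequencies that alias to 0.6 MHz are k·fs ± 0.6 MHz for integer k ≥ 0.
k=0: 0.6 MHz.
k=1: 11.6 MHz, 12.8 MHz.
k=2: 23.8 MHz, 25 MHz.
k=3: 36 MHz, 37.2 MHz.
Within [17 MHz, 34.4 MHz]: 23.8 MHz, 25 MHz.

23.8 MHz, 25 MHz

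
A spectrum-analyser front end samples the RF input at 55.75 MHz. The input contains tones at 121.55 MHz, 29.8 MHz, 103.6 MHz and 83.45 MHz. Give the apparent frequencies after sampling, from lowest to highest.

7.9 MHz, 10.05 MHz, 25.95 MHz, 27.7 MHz

fs/2 = 27.875 MHz.
121.55 MHz mod fs = 10.05 MHz.
10.05 MHz ≤ fs/2 = 27.875 MHz, appears at 10.05 MHz.
29.8 MHz > fs/2 = 27.875 MHz, folds to fs − 29.8 MHz = 25.95 MHz.
103.6 MHz mod fs = 47.85 MHz.
47.85 MHz > fs/2 = 27.875 MHz, folds to fs − 47.85 MHz = 7.9 MHz.
83.45 MHz mod fs = 27.7 MHz.
27.7 MHz ≤ fs/2 = 27.875 MHz, appears at 27.7 MHz.
Distinct values: {7.9 MHz, 10.05 MHz, 25.95 MHz, 27.7 MHz}.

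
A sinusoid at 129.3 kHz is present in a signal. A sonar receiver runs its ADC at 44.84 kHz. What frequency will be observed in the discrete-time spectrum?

129.3 kHz mod fs = 39.62 kHz.
39.62 kHz > fs/2 = 22.42 kHz, folds to fs − 39.62 kHz = 5.22 kHz.

5.22 kHz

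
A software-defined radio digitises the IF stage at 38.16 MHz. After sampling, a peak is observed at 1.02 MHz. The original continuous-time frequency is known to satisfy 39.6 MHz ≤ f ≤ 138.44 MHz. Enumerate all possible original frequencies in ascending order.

Frequencies that alias to 1.02 MHz are k·fs ± 1.02 MHz for integer k ≥ 0.
k=0: 1.02 MHz.
k=1: 37.14 MHz, 39.18 MHz.
k=2: 75.3 MHz, 77.34 MHz.
k=3: 113.46 MHz, 115.5 MHz.
k=4: 151.62 MHz, 153.66 MHz.
Within [39.6 MHz, 138.44 MHz]: 75.3 MHz, 77.34 MHz, 113.46 MHz, 115.5 MHz.

75.3 MHz, 77.34 MHz, 113.46 MHz, 115.5 MHz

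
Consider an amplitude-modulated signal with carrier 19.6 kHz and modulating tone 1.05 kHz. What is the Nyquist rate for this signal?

41.3 kHz

AM sidebands sit at fc ± fm = 18.55 kHz and 20.65 kHz.
Highest-frequency component: 20.65 kHz.
Nyquist rate = 2 × 20.65 kHz = 41.3 kHz.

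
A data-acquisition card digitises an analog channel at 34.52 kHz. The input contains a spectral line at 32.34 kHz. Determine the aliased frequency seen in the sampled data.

2.18 kHz

32.34 kHz > fs/2 = 17.26 kHz, folds to fs − 32.34 kHz = 2.18 kHz.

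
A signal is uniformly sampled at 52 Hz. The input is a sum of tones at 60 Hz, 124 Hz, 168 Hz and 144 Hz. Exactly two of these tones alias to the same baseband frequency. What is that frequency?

12 Hz

fs/2 = 26 Hz.
60 Hz mod fs = 8 Hz.
8 Hz ≤ fs/2 = 26 Hz, appears at 8 Hz.
124 Hz mod fs = 20 Hz.
20 Hz ≤ fs/2 = 26 Hz, appears at 20 Hz.
168 Hz mod fs = 12 Hz.
12 Hz ≤ fs/2 = 26 Hz, appears at 12 Hz.
144 Hz mod fs = 40 Hz.
40 Hz > fs/2 = 26 Hz, folds to fs − 40 Hz = 12 Hz.
144 Hz and 168 Hz both map to 12 Hz.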